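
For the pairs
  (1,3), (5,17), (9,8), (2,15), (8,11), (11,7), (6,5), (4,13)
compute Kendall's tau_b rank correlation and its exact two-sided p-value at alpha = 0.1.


Step 1: Enumerate the 28 unordered pairs (i,j) with i<j and classify each by sign(x_j-x_i) * sign(y_j-y_i).
  (1,2):dx=+4,dy=+14->C; (1,3):dx=+8,dy=+5->C; (1,4):dx=+1,dy=+12->C; (1,5):dx=+7,dy=+8->C
  (1,6):dx=+10,dy=+4->C; (1,7):dx=+5,dy=+2->C; (1,8):dx=+3,dy=+10->C; (2,3):dx=+4,dy=-9->D
  (2,4):dx=-3,dy=-2->C; (2,5):dx=+3,dy=-6->D; (2,6):dx=+6,dy=-10->D; (2,7):dx=+1,dy=-12->D
  (2,8):dx=-1,dy=-4->C; (3,4):dx=-7,dy=+7->D; (3,5):dx=-1,dy=+3->D; (3,6):dx=+2,dy=-1->D
  (3,7):dx=-3,dy=-3->C; (3,8):dx=-5,dy=+5->D; (4,5):dx=+6,dy=-4->D; (4,6):dx=+9,dy=-8->D
  (4,7):dx=+4,dy=-10->D; (4,8):dx=+2,dy=-2->D; (5,6):dx=+3,dy=-4->D; (5,7):dx=-2,dy=-6->C
  (5,8):dx=-4,dy=+2->D; (6,7):dx=-5,dy=-2->C; (6,8):dx=-7,dy=+6->D; (7,8):dx=-2,dy=+8->D
Step 2: C = 12, D = 16, total pairs = 28.
Step 3: tau = (C - D)/(n(n-1)/2) = (12 - 16)/28 = -0.142857.
Step 4: Exact two-sided p-value (enumerate n! = 40320 permutations of y under H0): p = 0.719544.
Step 5: alpha = 0.1. fail to reject H0.

tau_b = -0.1429 (C=12, D=16), p = 0.719544, fail to reject H0.


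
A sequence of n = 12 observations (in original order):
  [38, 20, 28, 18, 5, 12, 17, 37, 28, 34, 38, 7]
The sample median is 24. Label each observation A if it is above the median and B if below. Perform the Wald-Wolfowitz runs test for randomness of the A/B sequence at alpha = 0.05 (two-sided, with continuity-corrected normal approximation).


Step 1: Compute median = 24; label A = above, B = below.
Labels in order: ABABBBBAAAAB  (n_A = 6, n_B = 6)
Step 2: Count runs R = 6.
Step 3: Under H0 (random ordering), E[R] = 2*n_A*n_B/(n_A+n_B) + 1 = 2*6*6/12 + 1 = 7.0000.
        Var[R] = 2*n_A*n_B*(2*n_A*n_B - n_A - n_B) / ((n_A+n_B)^2 * (n_A+n_B-1)) = 4320/1584 = 2.7273.
        SD[R] = 1.6514.
Step 4: Continuity-corrected z = (R + 0.5 - E[R]) / SD[R] = (6 + 0.5 - 7.0000) / 1.6514 = -0.3028.
Step 5: Two-sided p-value via normal approximation = 2*(1 - Phi(|z|)) = 0.762069.
Step 6: alpha = 0.05. fail to reject H0.

R = 6, z = -0.3028, p = 0.762069, fail to reject H0.


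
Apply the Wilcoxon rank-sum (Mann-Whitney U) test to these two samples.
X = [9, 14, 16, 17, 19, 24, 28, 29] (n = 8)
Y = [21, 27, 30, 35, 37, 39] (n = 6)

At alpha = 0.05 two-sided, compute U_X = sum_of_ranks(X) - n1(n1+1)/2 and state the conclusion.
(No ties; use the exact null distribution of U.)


Step 1: Combine and sort all 14 observations; assign midranks.
sorted (value, group): (9,X), (14,X), (16,X), (17,X), (19,X), (21,Y), (24,X), (27,Y), (28,X), (29,X), (30,Y), (35,Y), (37,Y), (39,Y)
ranks: 9->1, 14->2, 16->3, 17->4, 19->5, 21->6, 24->7, 27->8, 28->9, 29->10, 30->11, 35->12, 37->13, 39->14
Step 2: Rank sum for X: R1 = 1 + 2 + 3 + 4 + 5 + 7 + 9 + 10 = 41.
Step 3: U_X = R1 - n1(n1+1)/2 = 41 - 8*9/2 = 41 - 36 = 5.
       U_Y = n1*n2 - U_X = 48 - 5 = 43.
Step 4: No ties, so the exact null distribution of U (based on enumerating the C(14,8) = 3003 equally likely rank assignments) gives the two-sided p-value.
Step 5: p-value = 0.012654; compare to alpha = 0.05. reject H0.

U_X = 5, p = 0.012654, reject H0 at alpha = 0.05.


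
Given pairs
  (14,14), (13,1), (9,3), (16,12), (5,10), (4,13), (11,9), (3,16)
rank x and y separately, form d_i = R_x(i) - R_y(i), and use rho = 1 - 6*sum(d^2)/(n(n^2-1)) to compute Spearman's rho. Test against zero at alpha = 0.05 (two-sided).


Step 1: Rank x and y separately (midranks; no ties here).
rank(x): 14->7, 13->6, 9->4, 16->8, 5->3, 4->2, 11->5, 3->1
rank(y): 14->7, 1->1, 3->2, 12->5, 10->4, 13->6, 9->3, 16->8
Step 2: d_i = R_x(i) - R_y(i); compute d_i^2.
  (7-7)^2=0, (6-1)^2=25, (4-2)^2=4, (8-5)^2=9, (3-4)^2=1, (2-6)^2=16, (5-3)^2=4, (1-8)^2=49
sum(d^2) = 108.
Step 3: rho = 1 - 6*108 / (8*(8^2 - 1)) = 1 - 648/504 = -0.285714.
Step 4: Under H0, t = rho * sqrt((n-2)/(1-rho^2)) = -0.7303 ~ t(6).
Step 5: Two-sided p-value from the t-distribution with 6 df = 0.492726.
Step 6: alpha = 0.05. fail to reject H0.

rho = -0.2857, p = 0.492726, fail to reject H0 at alpha = 0.05.


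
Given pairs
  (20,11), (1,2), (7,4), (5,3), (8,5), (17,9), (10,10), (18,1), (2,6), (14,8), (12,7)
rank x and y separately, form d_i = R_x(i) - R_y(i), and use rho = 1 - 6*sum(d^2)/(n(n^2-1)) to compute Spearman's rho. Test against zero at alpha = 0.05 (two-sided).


Step 1: Rank x and y separately (midranks; no ties here).
rank(x): 20->11, 1->1, 7->4, 5->3, 8->5, 17->9, 10->6, 18->10, 2->2, 14->8, 12->7
rank(y): 11->11, 2->2, 4->4, 3->3, 5->5, 9->9, 10->10, 1->1, 6->6, 8->8, 7->7
Step 2: d_i = R_x(i) - R_y(i); compute d_i^2.
  (11-11)^2=0, (1-2)^2=1, (4-4)^2=0, (3-3)^2=0, (5-5)^2=0, (9-9)^2=0, (6-10)^2=16, (10-1)^2=81, (2-6)^2=16, (8-8)^2=0, (7-7)^2=0
sum(d^2) = 114.
Step 3: rho = 1 - 6*114 / (11*(11^2 - 1)) = 1 - 684/1320 = 0.481818.
Step 4: Under H0, t = rho * sqrt((n-2)/(1-rho^2)) = 1.6496 ~ t(9).
Step 5: Two-sided p-value from the t-distribution with 9 df = 0.133434.
Step 6: alpha = 0.05. fail to reject H0.

rho = 0.4818, p = 0.133434, fail to reject H0 at alpha = 0.05.


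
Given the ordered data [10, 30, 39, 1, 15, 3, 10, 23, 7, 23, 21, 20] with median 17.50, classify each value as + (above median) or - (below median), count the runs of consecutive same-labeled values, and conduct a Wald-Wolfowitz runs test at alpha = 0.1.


Step 1: Compute median = 17.50; label A = above, B = below.
Labels in order: BAABBBBABAAA  (n_A = 6, n_B = 6)
Step 2: Count runs R = 6.
Step 3: Under H0 (random ordering), E[R] = 2*n_A*n_B/(n_A+n_B) + 1 = 2*6*6/12 + 1 = 7.0000.
        Var[R] = 2*n_A*n_B*(2*n_A*n_B - n_A - n_B) / ((n_A+n_B)^2 * (n_A+n_B-1)) = 4320/1584 = 2.7273.
        SD[R] = 1.6514.
Step 4: Continuity-corrected z = (R + 0.5 - E[R]) / SD[R] = (6 + 0.5 - 7.0000) / 1.6514 = -0.3028.
Step 5: Two-sided p-value via normal approximation = 2*(1 - Phi(|z|)) = 0.762069.
Step 6: alpha = 0.1. fail to reject H0.

R = 6, z = -0.3028, p = 0.762069, fail to reject H0.


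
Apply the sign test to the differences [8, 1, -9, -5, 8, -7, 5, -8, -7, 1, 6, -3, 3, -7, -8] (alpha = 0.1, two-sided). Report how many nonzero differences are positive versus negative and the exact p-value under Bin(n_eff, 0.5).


Step 1: Discard zero differences. Original n = 15; n_eff = number of nonzero differences = 15.
Nonzero differences (with sign): +8, +1, -9, -5, +8, -7, +5, -8, -7, +1, +6, -3, +3, -7, -8
Step 2: Count signs: positive = 7, negative = 8.
Step 3: Under H0: P(positive) = 0.5, so the number of positives S ~ Bin(15, 0.5).
Step 4: Two-sided exact p-value = sum of Bin(15,0.5) probabilities at or below the observed probability = 1.000000.
Step 5: alpha = 0.1. fail to reject H0.

n_eff = 15, pos = 7, neg = 8, p = 1.000000, fail to reject H0.


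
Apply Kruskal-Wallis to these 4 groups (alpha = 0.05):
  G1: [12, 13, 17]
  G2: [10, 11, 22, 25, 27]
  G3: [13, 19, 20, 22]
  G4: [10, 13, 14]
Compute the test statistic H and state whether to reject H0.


Step 1: Combine all N = 15 observations and assign midranks.
sorted (value, group, rank): (10,G2,1.5), (10,G4,1.5), (11,G2,3), (12,G1,4), (13,G1,6), (13,G3,6), (13,G4,6), (14,G4,8), (17,G1,9), (19,G3,10), (20,G3,11), (22,G2,12.5), (22,G3,12.5), (25,G2,14), (27,G2,15)
Step 2: Sum ranks within each group.
R_1 = 19 (n_1 = 3)
R_2 = 46 (n_2 = 5)
R_3 = 39.5 (n_3 = 4)
R_4 = 15.5 (n_4 = 3)
Step 3: H = 12/(N(N+1)) * sum(R_i^2/n_i) - 3(N+1)
     = 12/(15*16) * (19^2/3 + 46^2/5 + 39.5^2/4 + 15.5^2/3) - 3*16
     = 0.050000 * 1013.68 - 48
     = 2.683958.
Step 4: Ties present; correction factor C = 1 - 36/(15^3 - 15) = 0.989286. Corrected H = 2.683958 / 0.989286 = 2.713026.
Step 5: Under H0, H ~ chi^2(3); p-value = 0.438018.
Step 6: alpha = 0.05. fail to reject H0.

H = 2.7130, df = 3, p = 0.438018, fail to reject H0.


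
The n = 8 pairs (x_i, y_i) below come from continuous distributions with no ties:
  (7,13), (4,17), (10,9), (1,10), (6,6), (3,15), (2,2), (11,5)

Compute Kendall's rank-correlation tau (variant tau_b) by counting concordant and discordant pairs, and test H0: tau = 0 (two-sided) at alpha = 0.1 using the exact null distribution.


Step 1: Enumerate the 28 unordered pairs (i,j) with i<j and classify each by sign(x_j-x_i) * sign(y_j-y_i).
  (1,2):dx=-3,dy=+4->D; (1,3):dx=+3,dy=-4->D; (1,4):dx=-6,dy=-3->C; (1,5):dx=-1,dy=-7->C
  (1,6):dx=-4,dy=+2->D; (1,7):dx=-5,dy=-11->C; (1,8):dx=+4,dy=-8->D; (2,3):dx=+6,dy=-8->D
  (2,4):dx=-3,dy=-7->C; (2,5):dx=+2,dy=-11->D; (2,6):dx=-1,dy=-2->C; (2,7):dx=-2,dy=-15->C
  (2,8):dx=+7,dy=-12->D; (3,4):dx=-9,dy=+1->D; (3,5):dx=-4,dy=-3->C; (3,6):dx=-7,dy=+6->D
  (3,7):dx=-8,dy=-7->C; (3,8):dx=+1,dy=-4->D; (4,5):dx=+5,dy=-4->D; (4,6):dx=+2,dy=+5->C
  (4,7):dx=+1,dy=-8->D; (4,8):dx=+10,dy=-5->D; (5,6):dx=-3,dy=+9->D; (5,7):dx=-4,dy=-4->C
  (5,8):dx=+5,dy=-1->D; (6,7):dx=-1,dy=-13->C; (6,8):dx=+8,dy=-10->D; (7,8):dx=+9,dy=+3->C
Step 2: C = 12, D = 16, total pairs = 28.
Step 3: tau = (C - D)/(n(n-1)/2) = (12 - 16)/28 = -0.142857.
Step 4: Exact two-sided p-value (enumerate n! = 40320 permutations of y under H0): p = 0.719544.
Step 5: alpha = 0.1. fail to reject H0.

tau_b = -0.1429 (C=12, D=16), p = 0.719544, fail to reject H0.


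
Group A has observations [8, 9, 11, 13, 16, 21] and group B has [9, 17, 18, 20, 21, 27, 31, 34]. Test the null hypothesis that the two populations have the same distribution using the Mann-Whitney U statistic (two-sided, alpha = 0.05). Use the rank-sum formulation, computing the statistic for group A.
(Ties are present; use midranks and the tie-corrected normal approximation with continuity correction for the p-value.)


Step 1: Combine and sort all 14 observations; assign midranks.
sorted (value, group): (8,X), (9,X), (9,Y), (11,X), (13,X), (16,X), (17,Y), (18,Y), (20,Y), (21,X), (21,Y), (27,Y), (31,Y), (34,Y)
ranks: 8->1, 9->2.5, 9->2.5, 11->4, 13->5, 16->6, 17->7, 18->8, 20->9, 21->10.5, 21->10.5, 27->12, 31->13, 34->14
Step 2: Rank sum for X: R1 = 1 + 2.5 + 4 + 5 + 6 + 10.5 = 29.
Step 3: U_X = R1 - n1(n1+1)/2 = 29 - 6*7/2 = 29 - 21 = 8.
       U_Y = n1*n2 - U_X = 48 - 8 = 40.
Step 4: Ties are present, so use the tie-corrected normal approximation (with continuity correction) for the p-value.
Step 5: p-value = 0.044915; compare to alpha = 0.05. reject H0.

U_X = 8, p = 0.044915, reject H0 at alpha = 0.05.


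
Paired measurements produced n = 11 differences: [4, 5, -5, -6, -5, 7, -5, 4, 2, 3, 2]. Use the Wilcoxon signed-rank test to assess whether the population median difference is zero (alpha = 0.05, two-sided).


Step 1: Drop any zero differences (none here) and take |d_i|.
|d| = [4, 5, 5, 6, 5, 7, 5, 4, 2, 3, 2]
Step 2: Midrank |d_i| (ties get averaged ranks).
ranks: |4|->4.5, |5|->7.5, |5|->7.5, |6|->10, |5|->7.5, |7|->11, |5|->7.5, |4|->4.5, |2|->1.5, |3|->3, |2|->1.5
Step 3: Attach original signs; sum ranks with positive sign and with negative sign.
W+ = 4.5 + 7.5 + 11 + 4.5 + 1.5 + 3 + 1.5 = 33.5
W- = 7.5 + 10 + 7.5 + 7.5 = 32.5
(Check: W+ + W- = 66 should equal n(n+1)/2 = 66.)
Step 4: Test statistic W = min(W+, W-) = 32.5.
Step 5: Ties in |d|, so use the tie-corrected normal approximation.
        E[W] = n(n+1)/4 = 11*12/4 = 33.
        Tie groups: |d|=2 (t=2), |d|=4 (t=2), |d|=5 (t=4); sum(t^3 - t) = 72.
        Var[W] = n(n+1)(2n+1)/24 - sum(t^3-t)/48 = 3036/24 - 72/48 = 125.
        z = (W - E[W]) / sqrt(Var[W]) = (32.5 - 33) / 11.1803 = -0.0447.
        Two-sided p = 2*Phi(z) = 0.964329.
Step 6: alpha = 0.05. fail to reject H0.

W+ = 33.5, W- = 32.5, W = min = 32.5, p = 0.964329, fail to reject H0.


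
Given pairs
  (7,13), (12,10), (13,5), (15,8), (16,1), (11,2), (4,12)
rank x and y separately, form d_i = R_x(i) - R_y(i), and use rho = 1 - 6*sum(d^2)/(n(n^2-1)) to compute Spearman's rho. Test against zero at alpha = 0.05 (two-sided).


Step 1: Rank x and y separately (midranks; no ties here).
rank(x): 7->2, 12->4, 13->5, 15->6, 16->7, 11->3, 4->1
rank(y): 13->7, 10->5, 5->3, 8->4, 1->1, 2->2, 12->6
Step 2: d_i = R_x(i) - R_y(i); compute d_i^2.
  (2-7)^2=25, (4-5)^2=1, (5-3)^2=4, (6-4)^2=4, (7-1)^2=36, (3-2)^2=1, (1-6)^2=25
sum(d^2) = 96.
Step 3: rho = 1 - 6*96 / (7*(7^2 - 1)) = 1 - 576/336 = -0.714286.
Step 4: Under H0, t = rho * sqrt((n-2)/(1-rho^2)) = -2.2822 ~ t(5).
Step 5: Two-sided p-value from the t-distribution with 5 df = 0.071344.
Step 6: alpha = 0.05. fail to reject H0.

rho = -0.7143, p = 0.071344, fail to reject H0 at alpha = 0.05.


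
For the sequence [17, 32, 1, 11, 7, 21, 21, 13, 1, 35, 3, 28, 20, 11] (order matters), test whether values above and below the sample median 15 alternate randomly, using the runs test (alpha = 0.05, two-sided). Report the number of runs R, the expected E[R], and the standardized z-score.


Step 1: Compute median = 15; label A = above, B = below.
Labels in order: AABBBAABBABAAB  (n_A = 7, n_B = 7)
Step 2: Count runs R = 8.
Step 3: Under H0 (random ordering), E[R] = 2*n_A*n_B/(n_A+n_B) + 1 = 2*7*7/14 + 1 = 8.0000.
        Var[R] = 2*n_A*n_B*(2*n_A*n_B - n_A - n_B) / ((n_A+n_B)^2 * (n_A+n_B-1)) = 8232/2548 = 3.2308.
        SD[R] = 1.7974.
Step 4: R = E[R], so z = 0 with no continuity correction.
Step 5: Two-sided p-value via normal approximation = 2*(1 - Phi(|z|)) = 1.000000.
Step 6: alpha = 0.05. fail to reject H0.

R = 8, z = 0.0000, p = 1.000000, fail to reject H0.


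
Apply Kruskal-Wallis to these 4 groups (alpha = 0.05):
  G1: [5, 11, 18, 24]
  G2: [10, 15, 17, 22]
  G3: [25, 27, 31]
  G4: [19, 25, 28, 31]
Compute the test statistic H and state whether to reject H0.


Step 1: Combine all N = 15 observations and assign midranks.
sorted (value, group, rank): (5,G1,1), (10,G2,2), (11,G1,3), (15,G2,4), (17,G2,5), (18,G1,6), (19,G4,7), (22,G2,8), (24,G1,9), (25,G3,10.5), (25,G4,10.5), (27,G3,12), (28,G4,13), (31,G3,14.5), (31,G4,14.5)
Step 2: Sum ranks within each group.
R_1 = 19 (n_1 = 4)
R_2 = 19 (n_2 = 4)
R_3 = 37 (n_3 = 3)
R_4 = 45 (n_4 = 4)
Step 3: H = 12/(N(N+1)) * sum(R_i^2/n_i) - 3(N+1)
     = 12/(15*16) * (19^2/4 + 19^2/4 + 37^2/3 + 45^2/4) - 3*16
     = 0.050000 * 1143.08 - 48
     = 9.154167.
Step 4: Ties present; correction factor C = 1 - 12/(15^3 - 15) = 0.996429. Corrected H = 9.154167 / 0.996429 = 9.186977.
Step 5: Under H0, H ~ chi^2(3); p-value = 0.026905.
Step 6: alpha = 0.05. reject H0.

H = 9.1870, df = 3, p = 0.026905, reject H0.


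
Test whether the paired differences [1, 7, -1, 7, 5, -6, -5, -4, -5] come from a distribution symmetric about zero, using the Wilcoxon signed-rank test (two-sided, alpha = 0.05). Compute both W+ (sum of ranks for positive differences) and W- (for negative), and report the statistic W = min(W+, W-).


Step 1: Drop any zero differences (none here) and take |d_i|.
|d| = [1, 7, 1, 7, 5, 6, 5, 4, 5]
Step 2: Midrank |d_i| (ties get averaged ranks).
ranks: |1|->1.5, |7|->8.5, |1|->1.5, |7|->8.5, |5|->5, |6|->7, |5|->5, |4|->3, |5|->5
Step 3: Attach original signs; sum ranks with positive sign and with negative sign.
W+ = 1.5 + 8.5 + 8.5 + 5 = 23.5
W- = 1.5 + 7 + 5 + 3 + 5 = 21.5
(Check: W+ + W- = 45 should equal n(n+1)/2 = 45.)
Step 4: Test statistic W = min(W+, W-) = 21.5.
Step 5: Ties in |d|, so use the tie-corrected normal approximation.
        E[W] = n(n+1)/4 = 9*10/4 = 22.5.
        Tie groups: |d|=1 (t=2), |d|=5 (t=3), |d|=7 (t=2); sum(t^3 - t) = 36.
        Var[W] = n(n+1)(2n+1)/24 - sum(t^3-t)/48 = 1710/24 - 36/48 = 70.5.
        z = (W - E[W]) / sqrt(Var[W]) = (21.5 - 22.5) / 8.3964 = -0.1191.
        Two-sided p = 2*Phi(z) = 0.905198.
Step 6: alpha = 0.05. fail to reject H0.

W+ = 23.5, W- = 21.5, W = min = 21.5, p = 0.905198, fail to reject H0.


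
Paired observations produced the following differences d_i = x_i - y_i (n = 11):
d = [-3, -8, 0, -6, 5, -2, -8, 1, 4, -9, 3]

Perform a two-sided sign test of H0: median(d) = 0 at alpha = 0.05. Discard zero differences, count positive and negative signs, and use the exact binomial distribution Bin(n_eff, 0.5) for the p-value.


Step 1: Discard zero differences. Original n = 11; n_eff = number of nonzero differences = 10.
Nonzero differences (with sign): -3, -8, -6, +5, -2, -8, +1, +4, -9, +3
Step 2: Count signs: positive = 4, negative = 6.
Step 3: Under H0: P(positive) = 0.5, so the number of positives S ~ Bin(10, 0.5).
Step 4: Two-sided exact p-value = sum of Bin(10,0.5) probabilities at or below the observed probability = 0.753906.
Step 5: alpha = 0.05. fail to reject H0.

n_eff = 10, pos = 4, neg = 6, p = 0.753906, fail to reject H0.


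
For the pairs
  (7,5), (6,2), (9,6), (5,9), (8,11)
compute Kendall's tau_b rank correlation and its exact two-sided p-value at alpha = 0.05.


Step 1: Enumerate the 10 unordered pairs (i,j) with i<j and classify each by sign(x_j-x_i) * sign(y_j-y_i).
  (1,2):dx=-1,dy=-3->C; (1,3):dx=+2,dy=+1->C; (1,4):dx=-2,dy=+4->D; (1,5):dx=+1,dy=+6->C
  (2,3):dx=+3,dy=+4->C; (2,4):dx=-1,dy=+7->D; (2,5):dx=+2,dy=+9->C; (3,4):dx=-4,dy=+3->D
  (3,5):dx=-1,dy=+5->D; (4,5):dx=+3,dy=+2->C
Step 2: C = 6, D = 4, total pairs = 10.
Step 3: tau = (C - D)/(n(n-1)/2) = (6 - 4)/10 = 0.200000.
Step 4: Exact two-sided p-value (enumerate n! = 120 permutations of y under H0): p = 0.816667.
Step 5: alpha = 0.05. fail to reject H0.

tau_b = 0.2000 (C=6, D=4), p = 0.816667, fail to reject H0.


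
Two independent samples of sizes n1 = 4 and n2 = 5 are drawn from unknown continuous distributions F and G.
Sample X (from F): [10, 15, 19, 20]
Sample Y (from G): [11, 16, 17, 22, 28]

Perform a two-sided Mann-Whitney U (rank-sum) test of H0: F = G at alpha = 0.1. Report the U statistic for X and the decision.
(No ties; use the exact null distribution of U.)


Step 1: Combine and sort all 9 observations; assign midranks.
sorted (value, group): (10,X), (11,Y), (15,X), (16,Y), (17,Y), (19,X), (20,X), (22,Y), (28,Y)
ranks: 10->1, 11->2, 15->3, 16->4, 17->5, 19->6, 20->7, 22->8, 28->9
Step 2: Rank sum for X: R1 = 1 + 3 + 6 + 7 = 17.
Step 3: U_X = R1 - n1(n1+1)/2 = 17 - 4*5/2 = 17 - 10 = 7.
       U_Y = n1*n2 - U_X = 20 - 7 = 13.
Step 4: No ties, so the exact null distribution of U (based on enumerating the C(9,4) = 126 equally likely rank assignments) gives the two-sided p-value.
Step 5: p-value = 0.555556; compare to alpha = 0.1. fail to reject H0.

U_X = 7, p = 0.555556, fail to reject H0 at alpha = 0.1.


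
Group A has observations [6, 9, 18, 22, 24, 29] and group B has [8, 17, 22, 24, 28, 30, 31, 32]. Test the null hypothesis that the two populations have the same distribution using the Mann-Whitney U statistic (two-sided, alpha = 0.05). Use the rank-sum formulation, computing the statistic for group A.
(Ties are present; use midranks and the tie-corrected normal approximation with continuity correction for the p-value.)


Step 1: Combine and sort all 14 observations; assign midranks.
sorted (value, group): (6,X), (8,Y), (9,X), (17,Y), (18,X), (22,X), (22,Y), (24,X), (24,Y), (28,Y), (29,X), (30,Y), (31,Y), (32,Y)
ranks: 6->1, 8->2, 9->3, 17->4, 18->5, 22->6.5, 22->6.5, 24->8.5, 24->8.5, 28->10, 29->11, 30->12, 31->13, 32->14
Step 2: Rank sum for X: R1 = 1 + 3 + 5 + 6.5 + 8.5 + 11 = 35.
Step 3: U_X = R1 - n1(n1+1)/2 = 35 - 6*7/2 = 35 - 21 = 14.
       U_Y = n1*n2 - U_X = 48 - 14 = 34.
Step 4: Ties are present, so use the tie-corrected normal approximation (with continuity correction) for the p-value.
Step 5: p-value = 0.219016; compare to alpha = 0.05. fail to reject H0.

U_X = 14, p = 0.219016, fail to reject H0 at alpha = 0.05.


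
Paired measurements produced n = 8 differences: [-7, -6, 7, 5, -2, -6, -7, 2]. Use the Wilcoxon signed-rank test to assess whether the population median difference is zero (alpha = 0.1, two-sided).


Step 1: Drop any zero differences (none here) and take |d_i|.
|d| = [7, 6, 7, 5, 2, 6, 7, 2]
Step 2: Midrank |d_i| (ties get averaged ranks).
ranks: |7|->7, |6|->4.5, |7|->7, |5|->3, |2|->1.5, |6|->4.5, |7|->7, |2|->1.5
Step 3: Attach original signs; sum ranks with positive sign and with negative sign.
W+ = 7 + 3 + 1.5 = 11.5
W- = 7 + 4.5 + 1.5 + 4.5 + 7 = 24.5
(Check: W+ + W- = 36 should equal n(n+1)/2 = 36.)
Step 4: Test statistic W = min(W+, W-) = 11.5.
Step 5: Ties in |d|, so use the tie-corrected normal approximation.
        E[W] = n(n+1)/4 = 8*9/4 = 18.
        Tie groups: |d|=2 (t=2), |d|=6 (t=2), |d|=7 (t=3); sum(t^3 - t) = 36.
        Var[W] = n(n+1)(2n+1)/24 - sum(t^3-t)/48 = 1224/24 - 36/48 = 50.25.
        z = (W - E[W]) / sqrt(Var[W]) = (11.5 - 18) / 7.0887 = -0.9169.
        Two-sided p = 2*Phi(z) = 0.359169.
Step 6: alpha = 0.1. fail to reject H0.

W+ = 11.5, W- = 24.5, W = min = 11.5, p = 0.359169, fail to reject H0.


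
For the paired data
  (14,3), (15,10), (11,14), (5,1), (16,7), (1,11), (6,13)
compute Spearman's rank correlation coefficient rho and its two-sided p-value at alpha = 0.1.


Step 1: Rank x and y separately (midranks; no ties here).
rank(x): 14->5, 15->6, 11->4, 5->2, 16->7, 1->1, 6->3
rank(y): 3->2, 10->4, 14->7, 1->1, 7->3, 11->5, 13->6
Step 2: d_i = R_x(i) - R_y(i); compute d_i^2.
  (5-2)^2=9, (6-4)^2=4, (4-7)^2=9, (2-1)^2=1, (7-3)^2=16, (1-5)^2=16, (3-6)^2=9
sum(d^2) = 64.
Step 3: rho = 1 - 6*64 / (7*(7^2 - 1)) = 1 - 384/336 = -0.142857.
Step 4: Under H0, t = rho * sqrt((n-2)/(1-rho^2)) = -0.3227 ~ t(5).
Step 5: Two-sided p-value from the t-distribution with 5 df = 0.759945.
Step 6: alpha = 0.1. fail to reject H0.

rho = -0.1429, p = 0.759945, fail to reject H0 at alpha = 0.1.


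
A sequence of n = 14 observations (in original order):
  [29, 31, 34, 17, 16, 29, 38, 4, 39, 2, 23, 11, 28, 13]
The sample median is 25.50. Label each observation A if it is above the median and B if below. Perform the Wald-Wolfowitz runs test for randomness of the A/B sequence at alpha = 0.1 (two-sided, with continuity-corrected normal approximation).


Step 1: Compute median = 25.50; label A = above, B = below.
Labels in order: AAABBAABABBBAB  (n_A = 7, n_B = 7)
Step 2: Count runs R = 8.
Step 3: Under H0 (random ordering), E[R] = 2*n_A*n_B/(n_A+n_B) + 1 = 2*7*7/14 + 1 = 8.0000.
        Var[R] = 2*n_A*n_B*(2*n_A*n_B - n_A - n_B) / ((n_A+n_B)^2 * (n_A+n_B-1)) = 8232/2548 = 3.2308.
        SD[R] = 1.7974.
Step 4: R = E[R], so z = 0 with no continuity correction.
Step 5: Two-sided p-value via normal approximation = 2*(1 - Phi(|z|)) = 1.000000.
Step 6: alpha = 0.1. fail to reject H0.

R = 8, z = 0.0000, p = 1.000000, fail to reject H0.


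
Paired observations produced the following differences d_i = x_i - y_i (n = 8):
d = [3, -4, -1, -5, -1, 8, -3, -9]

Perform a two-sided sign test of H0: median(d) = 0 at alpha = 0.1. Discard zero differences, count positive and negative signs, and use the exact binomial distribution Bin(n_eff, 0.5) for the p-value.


Step 1: Discard zero differences. Original n = 8; n_eff = number of nonzero differences = 8.
Nonzero differences (with sign): +3, -4, -1, -5, -1, +8, -3, -9
Step 2: Count signs: positive = 2, negative = 6.
Step 3: Under H0: P(positive) = 0.5, so the number of positives S ~ Bin(8, 0.5).
Step 4: Two-sided exact p-value = sum of Bin(8,0.5) probabilities at or below the observed probability = 0.289062.
Step 5: alpha = 0.1. fail to reject H0.

n_eff = 8, pos = 2, neg = 6, p = 0.289062, fail to reject H0.


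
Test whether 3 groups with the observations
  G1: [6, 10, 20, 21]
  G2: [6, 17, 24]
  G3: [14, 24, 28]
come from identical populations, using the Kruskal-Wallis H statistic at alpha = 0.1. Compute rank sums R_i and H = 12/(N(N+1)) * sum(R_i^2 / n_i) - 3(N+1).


Step 1: Combine all N = 10 observations and assign midranks.
sorted (value, group, rank): (6,G1,1.5), (6,G2,1.5), (10,G1,3), (14,G3,4), (17,G2,5), (20,G1,6), (21,G1,7), (24,G2,8.5), (24,G3,8.5), (28,G3,10)
Step 2: Sum ranks within each group.
R_1 = 17.5 (n_1 = 4)
R_2 = 15 (n_2 = 3)
R_3 = 22.5 (n_3 = 3)
Step 3: H = 12/(N(N+1)) * sum(R_i^2/n_i) - 3(N+1)
     = 12/(10*11) * (17.5^2/4 + 15^2/3 + 22.5^2/3) - 3*11
     = 0.109091 * 320.312 - 33
     = 1.943182.
Step 4: Ties present; correction factor C = 1 - 12/(10^3 - 10) = 0.987879. Corrected H = 1.943182 / 0.987879 = 1.967025.
Step 5: Under H0, H ~ chi^2(2); p-value = 0.373995.
Step 6: alpha = 0.1. fail to reject H0.

H = 1.9670, df = 2, p = 0.373995, fail to reject H0.


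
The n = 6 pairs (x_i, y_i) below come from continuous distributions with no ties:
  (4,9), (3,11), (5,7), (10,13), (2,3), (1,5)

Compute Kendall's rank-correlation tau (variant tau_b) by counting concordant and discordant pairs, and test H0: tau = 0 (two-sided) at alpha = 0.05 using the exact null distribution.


Step 1: Enumerate the 15 unordered pairs (i,j) with i<j and classify each by sign(x_j-x_i) * sign(y_j-y_i).
  (1,2):dx=-1,dy=+2->D; (1,3):dx=+1,dy=-2->D; (1,4):dx=+6,dy=+4->C; (1,5):dx=-2,dy=-6->C
  (1,6):dx=-3,dy=-4->C; (2,3):dx=+2,dy=-4->D; (2,4):dx=+7,dy=+2->C; (2,5):dx=-1,dy=-8->C
  (2,6):dx=-2,dy=-6->C; (3,4):dx=+5,dy=+6->C; (3,5):dx=-3,dy=-4->C; (3,6):dx=-4,dy=-2->C
  (4,5):dx=-8,dy=-10->C; (4,6):dx=-9,dy=-8->C; (5,6):dx=-1,dy=+2->D
Step 2: C = 11, D = 4, total pairs = 15.
Step 3: tau = (C - D)/(n(n-1)/2) = (11 - 4)/15 = 0.466667.
Step 4: Exact two-sided p-value (enumerate n! = 720 permutations of y under H0): p = 0.272222.
Step 5: alpha = 0.05. fail to reject H0.

tau_b = 0.4667 (C=11, D=4), p = 0.272222, fail to reject H0.


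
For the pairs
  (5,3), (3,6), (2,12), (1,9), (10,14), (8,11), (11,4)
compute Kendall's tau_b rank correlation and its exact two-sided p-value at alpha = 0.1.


Step 1: Enumerate the 21 unordered pairs (i,j) with i<j and classify each by sign(x_j-x_i) * sign(y_j-y_i).
  (1,2):dx=-2,dy=+3->D; (1,3):dx=-3,dy=+9->D; (1,4):dx=-4,dy=+6->D; (1,5):dx=+5,dy=+11->C
  (1,6):dx=+3,dy=+8->C; (1,7):dx=+6,dy=+1->C; (2,3):dx=-1,dy=+6->D; (2,4):dx=-2,dy=+3->D
  (2,5):dx=+7,dy=+8->C; (2,6):dx=+5,dy=+5->C; (2,7):dx=+8,dy=-2->D; (3,4):dx=-1,dy=-3->C
  (3,5):dx=+8,dy=+2->C; (3,6):dx=+6,dy=-1->D; (3,7):dx=+9,dy=-8->D; (4,5):dx=+9,dy=+5->C
  (4,6):dx=+7,dy=+2->C; (4,7):dx=+10,dy=-5->D; (5,6):dx=-2,dy=-3->C; (5,7):dx=+1,dy=-10->D
  (6,7):dx=+3,dy=-7->D
Step 2: C = 10, D = 11, total pairs = 21.
Step 3: tau = (C - D)/(n(n-1)/2) = (10 - 11)/21 = -0.047619.
Step 4: Exact two-sided p-value (enumerate n! = 5040 permutations of y under H0): p = 1.000000.
Step 5: alpha = 0.1. fail to reject H0.

tau_b = -0.0476 (C=10, D=11), p = 1.000000, fail to reject H0.


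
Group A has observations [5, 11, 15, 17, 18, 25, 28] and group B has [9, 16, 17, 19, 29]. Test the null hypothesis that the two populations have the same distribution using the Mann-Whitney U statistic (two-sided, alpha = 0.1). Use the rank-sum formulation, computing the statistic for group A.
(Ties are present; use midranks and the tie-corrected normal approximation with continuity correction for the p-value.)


Step 1: Combine and sort all 12 observations; assign midranks.
sorted (value, group): (5,X), (9,Y), (11,X), (15,X), (16,Y), (17,X), (17,Y), (18,X), (19,Y), (25,X), (28,X), (29,Y)
ranks: 5->1, 9->2, 11->3, 15->4, 16->5, 17->6.5, 17->6.5, 18->8, 19->9, 25->10, 28->11, 29->12
Step 2: Rank sum for X: R1 = 1 + 3 + 4 + 6.5 + 8 + 10 + 11 = 43.5.
Step 3: U_X = R1 - n1(n1+1)/2 = 43.5 - 7*8/2 = 43.5 - 28 = 15.5.
       U_Y = n1*n2 - U_X = 35 - 15.5 = 19.5.
Step 4: Ties are present, so use the tie-corrected normal approximation (with continuity correction) for the p-value.
Step 5: p-value = 0.807210; compare to alpha = 0.1. fail to reject H0.

U_X = 15.5, p = 0.807210, fail to reject H0 at alpha = 0.1.


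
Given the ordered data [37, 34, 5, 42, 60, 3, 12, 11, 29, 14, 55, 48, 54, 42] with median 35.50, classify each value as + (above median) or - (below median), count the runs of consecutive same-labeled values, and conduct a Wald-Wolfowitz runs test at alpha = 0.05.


Step 1: Compute median = 35.50; label A = above, B = below.
Labels in order: ABBAABBBBBAAAA  (n_A = 7, n_B = 7)
Step 2: Count runs R = 5.
Step 3: Under H0 (random ordering), E[R] = 2*n_A*n_B/(n_A+n_B) + 1 = 2*7*7/14 + 1 = 8.0000.
        Var[R] = 2*n_A*n_B*(2*n_A*n_B - n_A - n_B) / ((n_A+n_B)^2 * (n_A+n_B-1)) = 8232/2548 = 3.2308.
        SD[R] = 1.7974.
Step 4: Continuity-corrected z = (R + 0.5 - E[R]) / SD[R] = (5 + 0.5 - 8.0000) / 1.7974 = -1.3909.
Step 5: Two-sided p-value via normal approximation = 2*(1 - Phi(|z|)) = 0.164264.
Step 6: alpha = 0.05. fail to reject H0.

R = 5, z = -1.3909, p = 0.164264, fail to reject H0.


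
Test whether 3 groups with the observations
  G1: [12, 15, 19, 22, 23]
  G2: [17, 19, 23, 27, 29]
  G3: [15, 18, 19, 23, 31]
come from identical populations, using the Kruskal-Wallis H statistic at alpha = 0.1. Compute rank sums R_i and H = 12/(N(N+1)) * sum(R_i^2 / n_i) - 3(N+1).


Step 1: Combine all N = 15 observations and assign midranks.
sorted (value, group, rank): (12,G1,1), (15,G1,2.5), (15,G3,2.5), (17,G2,4), (18,G3,5), (19,G1,7), (19,G2,7), (19,G3,7), (22,G1,9), (23,G1,11), (23,G2,11), (23,G3,11), (27,G2,13), (29,G2,14), (31,G3,15)
Step 2: Sum ranks within each group.
R_1 = 30.5 (n_1 = 5)
R_2 = 49 (n_2 = 5)
R_3 = 40.5 (n_3 = 5)
Step 3: H = 12/(N(N+1)) * sum(R_i^2/n_i) - 3(N+1)
     = 12/(15*16) * (30.5^2/5 + 49^2/5 + 40.5^2/5) - 3*16
     = 0.050000 * 994.3 - 48
     = 1.715000.
Step 4: Ties present; correction factor C = 1 - 54/(15^3 - 15) = 0.983929. Corrected H = 1.715000 / 0.983929 = 1.743013.
Step 5: Under H0, H ~ chi^2(2); p-value = 0.418321.
Step 6: alpha = 0.1. fail to reject H0.

H = 1.7430, df = 2, p = 0.418321, fail to reject H0.


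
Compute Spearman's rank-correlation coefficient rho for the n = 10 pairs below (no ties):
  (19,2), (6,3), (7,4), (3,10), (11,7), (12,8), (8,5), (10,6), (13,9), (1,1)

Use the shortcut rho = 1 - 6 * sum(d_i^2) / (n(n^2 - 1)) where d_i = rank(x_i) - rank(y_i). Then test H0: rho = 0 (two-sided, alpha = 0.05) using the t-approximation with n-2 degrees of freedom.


Step 1: Rank x and y separately (midranks; no ties here).
rank(x): 19->10, 6->3, 7->4, 3->2, 11->7, 12->8, 8->5, 10->6, 13->9, 1->1
rank(y): 2->2, 3->3, 4->4, 10->10, 7->7, 8->8, 5->5, 6->6, 9->9, 1->1
Step 2: d_i = R_x(i) - R_y(i); compute d_i^2.
  (10-2)^2=64, (3-3)^2=0, (4-4)^2=0, (2-10)^2=64, (7-7)^2=0, (8-8)^2=0, (5-5)^2=0, (6-6)^2=0, (9-9)^2=0, (1-1)^2=0
sum(d^2) = 128.
Step 3: rho = 1 - 6*128 / (10*(10^2 - 1)) = 1 - 768/990 = 0.224242.
Step 4: Under H0, t = rho * sqrt((n-2)/(1-rho^2)) = 0.6508 ~ t(8).
Step 5: Two-sided p-value from the t-distribution with 8 df = 0.533401.
Step 6: alpha = 0.05. fail to reject H0.

rho = 0.2242, p = 0.533401, fail to reject H0 at alpha = 0.05.


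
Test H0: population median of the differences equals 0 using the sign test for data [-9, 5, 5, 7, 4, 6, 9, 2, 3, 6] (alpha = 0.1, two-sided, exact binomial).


Step 1: Discard zero differences. Original n = 10; n_eff = number of nonzero differences = 10.
Nonzero differences (with sign): -9, +5, +5, +7, +4, +6, +9, +2, +3, +6
Step 2: Count signs: positive = 9, negative = 1.
Step 3: Under H0: P(positive) = 0.5, so the number of positives S ~ Bin(10, 0.5).
Step 4: Two-sided exact p-value = sum of Bin(10,0.5) probabilities at or below the observed probability = 0.021484.
Step 5: alpha = 0.1. reject H0.

n_eff = 10, pos = 9, neg = 1, p = 0.021484, reject H0.


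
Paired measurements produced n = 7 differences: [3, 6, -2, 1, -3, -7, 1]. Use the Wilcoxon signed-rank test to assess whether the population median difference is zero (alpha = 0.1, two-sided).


Step 1: Drop any zero differences (none here) and take |d_i|.
|d| = [3, 6, 2, 1, 3, 7, 1]
Step 2: Midrank |d_i| (ties get averaged ranks).
ranks: |3|->4.5, |6|->6, |2|->3, |1|->1.5, |3|->4.5, |7|->7, |1|->1.5
Step 3: Attach original signs; sum ranks with positive sign and with negative sign.
W+ = 4.5 + 6 + 1.5 + 1.5 = 13.5
W- = 3 + 4.5 + 7 = 14.5
(Check: W+ + W- = 28 should equal n(n+1)/2 = 28.)
Step 4: Test statistic W = min(W+, W-) = 13.5.
Step 5: Ties in |d|, so use the tie-corrected normal approximation.
        E[W] = n(n+1)/4 = 7*8/4 = 14.
        Tie groups: |d|=1 (t=2), |d|=3 (t=2); sum(t^3 - t) = 12.
        Var[W] = n(n+1)(2n+1)/24 - sum(t^3-t)/48 = 840/24 - 12/48 = 34.75.
        z = (W - E[W]) / sqrt(Var[W]) = (13.5 - 14) / 5.8949 = -0.0848.
        Two-sided p = 2*Phi(z) = 0.932405.
Step 6: alpha = 0.1. fail to reject H0.

W+ = 13.5, W- = 14.5, W = min = 13.5, p = 0.932405, fail to reject H0.


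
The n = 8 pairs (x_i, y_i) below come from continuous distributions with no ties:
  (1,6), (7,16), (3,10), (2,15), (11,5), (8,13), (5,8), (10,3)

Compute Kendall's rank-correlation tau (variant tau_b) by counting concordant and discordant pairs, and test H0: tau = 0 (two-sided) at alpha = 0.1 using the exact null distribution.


Step 1: Enumerate the 28 unordered pairs (i,j) with i<j and classify each by sign(x_j-x_i) * sign(y_j-y_i).
  (1,2):dx=+6,dy=+10->C; (1,3):dx=+2,dy=+4->C; (1,4):dx=+1,dy=+9->C; (1,5):dx=+10,dy=-1->D
  (1,6):dx=+7,dy=+7->C; (1,7):dx=+4,dy=+2->C; (1,8):dx=+9,dy=-3->D; (2,3):dx=-4,dy=-6->C
  (2,4):dx=-5,dy=-1->C; (2,5):dx=+4,dy=-11->D; (2,6):dx=+1,dy=-3->D; (2,7):dx=-2,dy=-8->C
  (2,8):dx=+3,dy=-13->D; (3,4):dx=-1,dy=+5->D; (3,5):dx=+8,dy=-5->D; (3,6):dx=+5,dy=+3->C
  (3,7):dx=+2,dy=-2->D; (3,8):dx=+7,dy=-7->D; (4,5):dx=+9,dy=-10->D; (4,6):dx=+6,dy=-2->D
  (4,7):dx=+3,dy=-7->D; (4,8):dx=+8,dy=-12->D; (5,6):dx=-3,dy=+8->D; (5,7):dx=-6,dy=+3->D
  (5,8):dx=-1,dy=-2->C; (6,7):dx=-3,dy=-5->C; (6,8):dx=+2,dy=-10->D; (7,8):dx=+5,dy=-5->D
Step 2: C = 11, D = 17, total pairs = 28.
Step 3: tau = (C - D)/(n(n-1)/2) = (11 - 17)/28 = -0.214286.
Step 4: Exact two-sided p-value (enumerate n! = 40320 permutations of y under H0): p = 0.548413.
Step 5: alpha = 0.1. fail to reject H0.

tau_b = -0.2143 (C=11, D=17), p = 0.548413, fail to reject H0.


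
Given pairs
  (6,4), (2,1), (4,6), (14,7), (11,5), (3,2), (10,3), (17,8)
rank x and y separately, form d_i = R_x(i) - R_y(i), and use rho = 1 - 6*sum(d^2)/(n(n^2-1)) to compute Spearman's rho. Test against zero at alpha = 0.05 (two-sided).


Step 1: Rank x and y separately (midranks; no ties here).
rank(x): 6->4, 2->1, 4->3, 14->7, 11->6, 3->2, 10->5, 17->8
rank(y): 4->4, 1->1, 6->6, 7->7, 5->5, 2->2, 3->3, 8->8
Step 2: d_i = R_x(i) - R_y(i); compute d_i^2.
  (4-4)^2=0, (1-1)^2=0, (3-6)^2=9, (7-7)^2=0, (6-5)^2=1, (2-2)^2=0, (5-3)^2=4, (8-8)^2=0
sum(d^2) = 14.
Step 3: rho = 1 - 6*14 / (8*(8^2 - 1)) = 1 - 84/504 = 0.833333.
Step 4: Under H0, t = rho * sqrt((n-2)/(1-rho^2)) = 3.6927 ~ t(6).
Step 5: Two-sided p-value from the t-distribution with 6 df = 0.010176.
Step 6: alpha = 0.05. reject H0.

rho = 0.8333, p = 0.010176, reject H0 at alpha = 0.05.


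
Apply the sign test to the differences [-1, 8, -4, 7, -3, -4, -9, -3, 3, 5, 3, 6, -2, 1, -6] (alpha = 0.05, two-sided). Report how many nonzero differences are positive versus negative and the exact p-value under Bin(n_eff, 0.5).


Step 1: Discard zero differences. Original n = 15; n_eff = number of nonzero differences = 15.
Nonzero differences (with sign): -1, +8, -4, +7, -3, -4, -9, -3, +3, +5, +3, +6, -2, +1, -6
Step 2: Count signs: positive = 7, negative = 8.
Step 3: Under H0: P(positive) = 0.5, so the number of positives S ~ Bin(15, 0.5).
Step 4: Two-sided exact p-value = sum of Bin(15,0.5) probabilities at or below the observed probability = 1.000000.
Step 5: alpha = 0.05. fail to reject H0.

n_eff = 15, pos = 7, neg = 8, p = 1.000000, fail to reject H0.


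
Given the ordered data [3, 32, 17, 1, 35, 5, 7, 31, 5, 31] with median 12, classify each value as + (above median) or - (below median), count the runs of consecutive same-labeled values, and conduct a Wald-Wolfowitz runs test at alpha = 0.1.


Step 1: Compute median = 12; label A = above, B = below.
Labels in order: BAABABBABA  (n_A = 5, n_B = 5)
Step 2: Count runs R = 8.
Step 3: Under H0 (random ordering), E[R] = 2*n_A*n_B/(n_A+n_B) + 1 = 2*5*5/10 + 1 = 6.0000.
        Var[R] = 2*n_A*n_B*(2*n_A*n_B - n_A - n_B) / ((n_A+n_B)^2 * (n_A+n_B-1)) = 2000/900 = 2.2222.
        SD[R] = 1.4907.
Step 4: Continuity-corrected z = (R - 0.5 - E[R]) / SD[R] = (8 - 0.5 - 6.0000) / 1.4907 = 1.0062.
Step 5: Two-sided p-value via normal approximation = 2*(1 - Phi(|z|)) = 0.314305.
Step 6: alpha = 0.1. fail to reject H0.

R = 8, z = 1.0062, p = 0.314305, fail to reject H0.


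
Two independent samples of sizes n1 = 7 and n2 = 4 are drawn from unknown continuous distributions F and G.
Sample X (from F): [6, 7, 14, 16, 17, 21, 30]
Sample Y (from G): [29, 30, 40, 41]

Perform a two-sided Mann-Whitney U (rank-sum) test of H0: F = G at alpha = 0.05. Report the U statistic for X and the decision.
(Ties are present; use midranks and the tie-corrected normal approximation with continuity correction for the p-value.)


Step 1: Combine and sort all 11 observations; assign midranks.
sorted (value, group): (6,X), (7,X), (14,X), (16,X), (17,X), (21,X), (29,Y), (30,X), (30,Y), (40,Y), (41,Y)
ranks: 6->1, 7->2, 14->3, 16->4, 17->5, 21->6, 29->7, 30->8.5, 30->8.5, 40->10, 41->11
Step 2: Rank sum for X: R1 = 1 + 2 + 3 + 4 + 5 + 6 + 8.5 = 29.5.
Step 3: U_X = R1 - n1(n1+1)/2 = 29.5 - 7*8/2 = 29.5 - 28 = 1.5.
       U_Y = n1*n2 - U_X = 28 - 1.5 = 26.5.
Step 4: Ties are present, so use the tie-corrected normal approximation (with continuity correction) for the p-value.
Step 5: p-value = 0.023029; compare to alpha = 0.05. reject H0.

U_X = 1.5, p = 0.023029, reject H0 at alpha = 0.05.


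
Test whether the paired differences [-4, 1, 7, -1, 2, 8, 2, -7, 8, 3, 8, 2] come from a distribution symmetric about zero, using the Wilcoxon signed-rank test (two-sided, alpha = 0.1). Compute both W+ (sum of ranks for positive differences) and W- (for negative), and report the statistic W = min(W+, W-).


Step 1: Drop any zero differences (none here) and take |d_i|.
|d| = [4, 1, 7, 1, 2, 8, 2, 7, 8, 3, 8, 2]
Step 2: Midrank |d_i| (ties get averaged ranks).
ranks: |4|->7, |1|->1.5, |7|->8.5, |1|->1.5, |2|->4, |8|->11, |2|->4, |7|->8.5, |8|->11, |3|->6, |8|->11, |2|->4
Step 3: Attach original signs; sum ranks with positive sign and with negative sign.
W+ = 1.5 + 8.5 + 4 + 11 + 4 + 11 + 6 + 11 + 4 = 61
W- = 7 + 1.5 + 8.5 = 17
(Check: W+ + W- = 78 should equal n(n+1)/2 = 78.)
Step 4: Test statistic W = min(W+, W-) = 17.
Step 5: Ties in |d|, so use the tie-corrected normal approximation.
        E[W] = n(n+1)/4 = 12*13/4 = 39.
        Tie groups: |d|=1 (t=2), |d|=2 (t=3), |d|=7 (t=2), |d|=8 (t=3); sum(t^3 - t) = 60.
        Var[W] = n(n+1)(2n+1)/24 - sum(t^3-t)/48 = 3900/24 - 60/48 = 161.25.
        z = (W - E[W]) / sqrt(Var[W]) = (17 - 39) / 12.6984 = -1.7325.
        Two-sided p = 2*Phi(z) = 0.083185.
Step 6: alpha = 0.1. reject H0.

W+ = 61, W- = 17, W = min = 17, p = 0.083185, reject H0.


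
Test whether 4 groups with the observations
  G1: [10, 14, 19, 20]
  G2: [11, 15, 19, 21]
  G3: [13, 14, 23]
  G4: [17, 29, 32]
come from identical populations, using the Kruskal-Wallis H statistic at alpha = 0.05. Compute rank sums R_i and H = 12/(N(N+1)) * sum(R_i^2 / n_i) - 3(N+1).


Step 1: Combine all N = 14 observations and assign midranks.
sorted (value, group, rank): (10,G1,1), (11,G2,2), (13,G3,3), (14,G1,4.5), (14,G3,4.5), (15,G2,6), (17,G4,7), (19,G1,8.5), (19,G2,8.5), (20,G1,10), (21,G2,11), (23,G3,12), (29,G4,13), (32,G4,14)
Step 2: Sum ranks within each group.
R_1 = 24 (n_1 = 4)
R_2 = 27.5 (n_2 = 4)
R_3 = 19.5 (n_3 = 3)
R_4 = 34 (n_4 = 3)
Step 3: H = 12/(N(N+1)) * sum(R_i^2/n_i) - 3(N+1)
     = 12/(14*15) * (24^2/4 + 27.5^2/4 + 19.5^2/3 + 34^2/3) - 3*15
     = 0.057143 * 845.146 - 45
     = 3.294048.
Step 4: Ties present; correction factor C = 1 - 12/(14^3 - 14) = 0.995604. Corrected H = 3.294048 / 0.995604 = 3.308591.
Step 5: Under H0, H ~ chi^2(3); p-value = 0.346449.
Step 6: alpha = 0.05. fail to reject H0.

H = 3.3086, df = 3, p = 0.346449, fail to reject H0.


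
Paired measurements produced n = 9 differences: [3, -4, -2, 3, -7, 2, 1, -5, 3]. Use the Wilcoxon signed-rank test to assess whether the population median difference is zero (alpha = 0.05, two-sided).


Step 1: Drop any zero differences (none here) and take |d_i|.
|d| = [3, 4, 2, 3, 7, 2, 1, 5, 3]
Step 2: Midrank |d_i| (ties get averaged ranks).
ranks: |3|->5, |4|->7, |2|->2.5, |3|->5, |7|->9, |2|->2.5, |1|->1, |5|->8, |3|->5
Step 3: Attach original signs; sum ranks with positive sign and with negative sign.
W+ = 5 + 5 + 2.5 + 1 + 5 = 18.5
W- = 7 + 2.5 + 9 + 8 = 26.5
(Check: W+ + W- = 45 should equal n(n+1)/2 = 45.)
Step 4: Test statistic W = min(W+, W-) = 18.5.
Step 5: Ties in |d|, so use the tie-corrected normal approximation.
        E[W] = n(n+1)/4 = 9*10/4 = 22.5.
        Tie groups: |d|=2 (t=2), |d|=3 (t=3); sum(t^3 - t) = 30.
        Var[W] = n(n+1)(2n+1)/24 - sum(t^3-t)/48 = 1710/24 - 30/48 = 70.625.
        z = (W - E[W]) / sqrt(Var[W]) = (18.5 - 22.5) / 8.4039 = -0.4760.
        Two-sided p = 2*Phi(z) = 0.634095.
Step 6: alpha = 0.05. fail to reject H0.

W+ = 18.5, W- = 26.5, W = min = 18.5, p = 0.634095, fail to reject H0.
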